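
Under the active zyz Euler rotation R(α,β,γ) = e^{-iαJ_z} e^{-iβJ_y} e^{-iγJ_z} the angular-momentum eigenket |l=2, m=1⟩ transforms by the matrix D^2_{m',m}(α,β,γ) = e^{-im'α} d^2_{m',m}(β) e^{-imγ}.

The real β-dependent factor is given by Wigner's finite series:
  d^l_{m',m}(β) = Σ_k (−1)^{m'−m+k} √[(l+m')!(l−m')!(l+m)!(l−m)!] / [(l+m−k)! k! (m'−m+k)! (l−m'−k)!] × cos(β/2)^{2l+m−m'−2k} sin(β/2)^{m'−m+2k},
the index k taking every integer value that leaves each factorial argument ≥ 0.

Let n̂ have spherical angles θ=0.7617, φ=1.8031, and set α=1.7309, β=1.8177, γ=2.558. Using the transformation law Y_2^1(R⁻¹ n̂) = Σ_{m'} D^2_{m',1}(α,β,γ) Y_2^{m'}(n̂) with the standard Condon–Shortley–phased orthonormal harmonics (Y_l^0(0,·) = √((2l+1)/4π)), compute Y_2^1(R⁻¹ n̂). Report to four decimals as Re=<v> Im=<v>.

Need the full column D^2_{m',1} for m'=−2..2 at α=1.7309, β=1.8177, γ=2.558.
cos(β/2)=0.614653, sin(β/2)=0.788797
d^2_{-2,1}: single k=3 term ⇒ +0.603332;  D = +0.373239+0.474028i
d^2_{-1,1}: k∈[2..3] ⇒ +0.705200 -0.387135 = +0.318066;  D = +0.215335-0.234087i
d^2_{0,1}: k∈[1..2] ⇒ +0.448675 -0.738928 = -0.290253;  D = +0.242213+0.159937i
d^2_{1,1}: k∈[0..1] ⇒ +0.142732 -0.705200 = -0.562469;  D = +0.231143-0.512781i
d^2_{2,1}: single k=0 term ⇒ -0.366341;  D = -0.353708-0.095377i
Y_2^{m'}(θ=0.7617,φ=1.8031) and Σ D·Y over m':
  (+0.3732+0.4740i)·(-0.1645+0.0824i)  (+0.2153-0.2341i)·(-0.0888-0.3755i)  (+0.2422+0.1599i)·(+0.1801+0.0000i)  (+0.2311-0.5128i)·(+0.0888-0.3755i)  (-0.3537-0.0954i)·(-0.1645-0.0824i)
Y_2^1(R⁻¹ n̂) = -0.285556-0.165944i

Re=-0.2856 Im=-0.1659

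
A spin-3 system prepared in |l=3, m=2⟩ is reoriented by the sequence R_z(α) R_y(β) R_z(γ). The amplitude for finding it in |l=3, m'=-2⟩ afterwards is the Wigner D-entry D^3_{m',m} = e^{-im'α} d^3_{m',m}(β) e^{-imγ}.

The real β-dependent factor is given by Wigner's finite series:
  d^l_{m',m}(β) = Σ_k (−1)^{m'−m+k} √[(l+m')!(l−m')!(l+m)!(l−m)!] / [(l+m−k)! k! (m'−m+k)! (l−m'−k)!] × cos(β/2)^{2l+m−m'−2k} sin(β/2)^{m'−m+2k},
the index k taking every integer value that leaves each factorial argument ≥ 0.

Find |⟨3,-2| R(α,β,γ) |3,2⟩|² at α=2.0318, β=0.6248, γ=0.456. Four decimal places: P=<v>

P=0.0016

First d^3_{-2,2}(β=0.6248), then the phase factors e^{-i(-2)α} and e^{-i(2)γ}:
With c≡cos(β/2)=0.951599 and s≡sin(β/2)=0.307343, N=[1·120·120·1]^{1/2}=120.000000
The bounds max(0,m−m')=4 and min(l+m,l−m')=5 give 2 terms
  k=4: (−1)^0·120.0000/(24)·0.9516^2·0.3073^4 = +0.040399
  k=5: (−1)^1·120.0000/(120)·0.9516^0·0.3073^6 = -0.000843
d^3_{-2,2}(0.6248) = +0.040399 -0.000843 = +0.039556
|D^3_{-2,2}|² = |d^3_{-2,2}(β)|² = (+0.039556)² = 0.001565 (the z-rotation phases have unit modulus)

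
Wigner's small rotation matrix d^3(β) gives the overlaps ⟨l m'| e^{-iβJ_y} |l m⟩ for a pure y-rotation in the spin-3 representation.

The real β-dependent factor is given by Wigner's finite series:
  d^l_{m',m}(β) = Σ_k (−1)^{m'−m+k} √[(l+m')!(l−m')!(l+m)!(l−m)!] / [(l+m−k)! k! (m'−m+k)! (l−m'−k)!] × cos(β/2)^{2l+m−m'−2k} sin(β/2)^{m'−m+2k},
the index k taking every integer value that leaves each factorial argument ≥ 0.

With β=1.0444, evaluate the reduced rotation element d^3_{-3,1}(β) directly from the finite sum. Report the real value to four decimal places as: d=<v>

d=0.1801

d^3_{-3,1}(β=1.0444) via Wigner's sum:
With c≡cos(β/2)=0.866724 and s≡sin(β/2)=0.498788, N=[1·720·24·2]^{1/2}=185.903201
Admissible k: 4..4 (factorial args all ≥0)
  k=4: (−1)^0·185.9032/(48)·0.8667^2·0.4988^4 = +0.180083
d^3_{-3,1}(1.0444) = +0.180083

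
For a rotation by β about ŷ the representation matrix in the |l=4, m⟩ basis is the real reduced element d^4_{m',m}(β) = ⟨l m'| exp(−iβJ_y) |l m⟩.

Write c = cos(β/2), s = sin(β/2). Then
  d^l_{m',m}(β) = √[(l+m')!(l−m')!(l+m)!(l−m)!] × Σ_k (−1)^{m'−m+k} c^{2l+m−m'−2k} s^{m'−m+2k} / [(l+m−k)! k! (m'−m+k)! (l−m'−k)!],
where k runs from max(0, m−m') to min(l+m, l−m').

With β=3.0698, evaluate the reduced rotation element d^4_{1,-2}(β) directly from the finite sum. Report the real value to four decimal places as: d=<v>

d=-0.1506

d^4_{1,-2}(β=3.0698) via Wigner's sum:
Half-angle: c=0.035889, s=0.999356. N=√(120·6·2·720)=1018.233765
k: max(0,(-2)−(1))=0 … min(4+(-2),4−(1))=2
  k=0: (−1)^3·1018.2338/(72)·0.0359^5·0.9994^3 = -0.000001
  k=1: (−1)^4·1018.2338/(48)·0.0359^3·0.9994^5 = +0.000977
  k=2: (−1)^5·1018.2338/(240)·0.0359^1·0.9994^7 = -0.151577
d^4_{1,-2}(3.0698) = -0.000001 +0.000977 -0.151577 = -0.150601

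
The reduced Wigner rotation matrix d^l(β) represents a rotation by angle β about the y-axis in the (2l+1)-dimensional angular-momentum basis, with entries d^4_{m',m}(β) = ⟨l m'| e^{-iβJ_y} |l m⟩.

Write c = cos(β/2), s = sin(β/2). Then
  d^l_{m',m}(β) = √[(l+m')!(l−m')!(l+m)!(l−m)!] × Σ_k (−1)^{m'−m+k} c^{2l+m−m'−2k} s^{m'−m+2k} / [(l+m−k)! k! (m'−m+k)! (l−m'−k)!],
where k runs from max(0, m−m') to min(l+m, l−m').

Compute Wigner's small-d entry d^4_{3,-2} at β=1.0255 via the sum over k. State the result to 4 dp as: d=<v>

d=-0.1887

d^4_{3,-2}(β=1.0255) via Wigner's sum:
Half-angle: c=0.871399, s=0.490575. N=√(5040·1·2·720)=2693.993318
The bounds max(0,m−m')=0 and min(l+m,l−m')=1 give 2 terms
  k=0: (−1)^5·2693.9933/(240)·0.8714^3·0.4906^5 = -0.211040
  k=1: (−1)^6·2693.9933/(720)·0.8714^1·0.4906^7 = +0.022296
d^4_{3,-2}(1.0255) = -0.211040 +0.022296 = -0.188744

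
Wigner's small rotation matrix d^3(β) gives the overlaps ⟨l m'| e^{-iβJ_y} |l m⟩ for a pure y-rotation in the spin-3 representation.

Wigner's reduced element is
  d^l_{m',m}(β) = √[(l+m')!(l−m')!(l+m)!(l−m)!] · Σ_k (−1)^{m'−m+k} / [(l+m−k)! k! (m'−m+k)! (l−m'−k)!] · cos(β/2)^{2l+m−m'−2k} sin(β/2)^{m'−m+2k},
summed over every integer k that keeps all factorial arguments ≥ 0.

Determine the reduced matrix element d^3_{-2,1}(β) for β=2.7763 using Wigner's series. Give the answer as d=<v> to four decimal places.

d^3_{-2,1}(β=2.7763) via Wigner's sum:
Half-angle: c=0.181633, s=0.983366. N=√(1·120·24·2)=75.894664
k: max(0,(1)−(-2))=3 … min(3+(1),3−(-2))=4
  k=3: (−1)^0·75.8947/(12)·0.1816^3·0.9834^3 = +0.036038
  k=4: (−1)^1·75.8947/(24)·0.1816^1·0.9834^5 = -0.528166
d^3_{-2,1}(2.7763) = +0.036038 -0.528166 = -0.492128

d=-0.4921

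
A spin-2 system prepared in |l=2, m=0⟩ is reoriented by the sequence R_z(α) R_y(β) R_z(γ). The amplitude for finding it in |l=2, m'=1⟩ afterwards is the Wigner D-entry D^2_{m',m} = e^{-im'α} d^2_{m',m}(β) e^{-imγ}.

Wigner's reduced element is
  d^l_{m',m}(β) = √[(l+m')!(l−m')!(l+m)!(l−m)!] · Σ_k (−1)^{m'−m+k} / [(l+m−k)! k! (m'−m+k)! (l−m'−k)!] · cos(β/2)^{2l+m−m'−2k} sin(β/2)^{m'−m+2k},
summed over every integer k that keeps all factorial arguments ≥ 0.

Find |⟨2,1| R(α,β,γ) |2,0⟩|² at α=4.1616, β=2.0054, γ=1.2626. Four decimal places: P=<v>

First d^2_{1,0}(β=2.0054), then the phase factors e^{-i(1)α} and e^{-i(0)γ}:
Half-angle: c=0.538028, s=0.842927. N=√(6·1·2·2)=4.898979
k: max(0,(0)−(1))=0 … min(2+(0),2−(1))=1
  k=0: (−1)^1·4.8990/(2)·0.5380^3·0.8429^1 = -0.321574
  k=1: (−1)^2·4.8990/(2)·0.5380^1·0.8429^3 = +0.789315
d^2_{1,0}(2.0054) = -0.321574 +0.789315 = +0.467741
|D^2_{1,0}|² = |d^2_{1,0}(β)|² = (+0.467741)² = 0.218781 (the z-rotation phases have unit modulus)

P=0.2188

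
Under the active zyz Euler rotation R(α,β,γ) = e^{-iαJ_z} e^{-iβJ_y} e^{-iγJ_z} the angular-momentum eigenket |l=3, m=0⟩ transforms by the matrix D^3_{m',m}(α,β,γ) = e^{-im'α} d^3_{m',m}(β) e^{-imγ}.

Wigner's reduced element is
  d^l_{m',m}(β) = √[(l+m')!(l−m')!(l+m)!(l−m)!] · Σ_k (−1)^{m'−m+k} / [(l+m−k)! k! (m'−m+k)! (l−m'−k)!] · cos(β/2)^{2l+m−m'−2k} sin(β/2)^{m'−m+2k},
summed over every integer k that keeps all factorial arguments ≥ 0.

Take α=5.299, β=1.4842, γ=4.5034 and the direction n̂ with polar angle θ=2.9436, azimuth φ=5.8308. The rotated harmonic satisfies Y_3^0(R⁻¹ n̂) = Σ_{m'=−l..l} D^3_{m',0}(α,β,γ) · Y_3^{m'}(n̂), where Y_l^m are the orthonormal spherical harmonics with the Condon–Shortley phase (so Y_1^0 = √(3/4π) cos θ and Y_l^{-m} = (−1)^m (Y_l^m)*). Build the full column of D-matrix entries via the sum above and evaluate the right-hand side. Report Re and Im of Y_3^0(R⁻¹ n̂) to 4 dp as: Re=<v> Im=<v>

Need the full column D^3_{m',0} for m'=−3..3 at α=5.299, β=1.4842, γ=4.5034.
cos(β/2)=0.737051, sin(β/2)=0.675837
d^3_{-3,0}: single k=3 term ⇒ +0.552756;  D = -0.542909-0.103870i
d^3_{-2,0}: k∈[2..3] ⇒ +0.738303 -0.620760 = +0.117543;  D = -0.045511-0.108375i
d^3_{-1,0}: k∈[1..3] ⇒ +0.509237 -1.284490 +0.359997 = -0.415256;  D = -0.229861+0.345834i
d^3_{0,0}: k∈[0..3] ⇒ +0.160319 -1.213156 +1.020013 -0.095291 = -0.128115;  D = -0.128115+0.000000i
d^3_{1,0}: k∈[0..2] ⇒ -0.509237 +1.284490 -0.359997 = +0.415256;  D = +0.229861+0.345834i
d^3_{2,0}: k∈[0..1] ⇒ +0.738303 -0.620760 = +0.117543;  D = -0.045511+0.108375i
d^3_{3,0}: single k=0 term ⇒ -0.552756;  D = +0.542909-0.103870i
Y_3^{m'}(θ=2.9436,φ=5.8308) and Σ D·Y over m':
  (-0.5429-0.1039i)·(+0.0007+0.0031i)  (-0.0455-0.1084i)·(-0.0240-0.0305i)  (-0.2299+0.3458i)·(+0.2176+0.1058i)  (-0.1281+0.0000i)·(-0.6610+0.0000i)  (+0.2299+0.3458i)·(-0.2176+0.1058i)  (-0.0455+0.1084i)·(-0.0240+0.0305i)  (+0.5429-0.1039i)·(-0.0007+0.0031i)
Y_3^0(R⁻¹ n̂) = -0.093045-0.000000i

Re=-0.0930 Im=0.0000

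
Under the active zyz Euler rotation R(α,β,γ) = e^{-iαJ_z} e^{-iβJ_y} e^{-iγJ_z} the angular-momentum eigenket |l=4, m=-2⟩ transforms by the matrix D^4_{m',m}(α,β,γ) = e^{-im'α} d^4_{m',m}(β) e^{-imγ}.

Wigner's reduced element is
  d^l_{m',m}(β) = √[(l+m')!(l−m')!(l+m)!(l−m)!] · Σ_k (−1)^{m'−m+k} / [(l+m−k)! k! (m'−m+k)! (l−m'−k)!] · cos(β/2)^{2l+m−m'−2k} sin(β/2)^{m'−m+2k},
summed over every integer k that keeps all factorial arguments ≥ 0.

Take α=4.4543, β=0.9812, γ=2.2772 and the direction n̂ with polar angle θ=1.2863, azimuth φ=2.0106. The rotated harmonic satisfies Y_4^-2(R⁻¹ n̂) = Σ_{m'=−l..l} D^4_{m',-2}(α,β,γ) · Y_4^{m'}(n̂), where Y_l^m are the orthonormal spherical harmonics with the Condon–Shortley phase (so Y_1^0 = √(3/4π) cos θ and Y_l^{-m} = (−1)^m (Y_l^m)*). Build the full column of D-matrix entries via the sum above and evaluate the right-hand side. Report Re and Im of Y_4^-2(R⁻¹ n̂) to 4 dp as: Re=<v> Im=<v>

Need the full column D^4_{m',-2} for m'=−4..4 at α=4.4543, β=0.9812, γ=2.2772.
cos(β/2)=0.882050, sin(β/2)=0.471155
d^4_{-4,-2}: single k=2 term ⇒ +0.553181;  D = -0.513627-0.205418i
d^4_{-3,-2}: k∈[1..2] ⇒ +0.732287 -0.626822 = +0.105466;  D = +0.062860-0.084685i
d^4_{-2,-2}: k∈[0..2] ⇒ +0.366393 -1.254496 +0.447425 = -0.440678;  D = -0.275092-0.344270i
d^4_{-1,-2}: k∈[0..2] ⇒ -0.830336 +1.184582 -0.225328 = +0.128918;  D = -0.117919+0.052106i
d^4_{0,-2}: k∈[0..2] ⇒ +0.991766 -0.754605 +0.080741 = +0.317903;  D = -0.050016-0.313943i
d^4_{1,-2}: k∈[0..2] ⇒ -0.789721 +0.337992 -0.019288 = -0.471017;  D = -0.468659-0.047070i
d^4_{2,-2}: k∈[0..2] ⇒ +0.447425 -0.102130 +0.002428 = +0.347724;  D = -0.121905+0.325655i
d^4_{3,-2}: k∈[0..1] ⇒ -0.178849 +0.017010 = -0.161838;  D = +0.132066+0.093543i
d^4_{4,-2}: single k=0 term ⇒ +0.045035;  D = +0.034548-0.028889i
Y_4^{m'}(θ=1.2863,φ=2.0106) and Σ D·Y over m':
  (-0.5136-0.2054i)·(-0.0703-0.3689i)  (+0.0629-0.0847i)·(+0.3009+0.0773i)  (-0.2751-0.3443i)·(+0.0881-0.1065i)  (-0.1179+0.0521i)·(+0.1329+0.2824i)  (-0.0500-0.3139i)·(+0.0903+0.0000i)  (-0.4687-0.0471i)·(-0.1329+0.2824i)  (-0.1219+0.3257i)·(+0.0881+0.1065i)  (+0.1321+0.0935i)·(-0.3009+0.0773i)  (+0.0345-0.0289i)·(-0.0703+0.3689i)
Y_4^-2(R⁻¹ n̂) = -0.118601+0.014015i

Re=-0.1186 Im=0.0140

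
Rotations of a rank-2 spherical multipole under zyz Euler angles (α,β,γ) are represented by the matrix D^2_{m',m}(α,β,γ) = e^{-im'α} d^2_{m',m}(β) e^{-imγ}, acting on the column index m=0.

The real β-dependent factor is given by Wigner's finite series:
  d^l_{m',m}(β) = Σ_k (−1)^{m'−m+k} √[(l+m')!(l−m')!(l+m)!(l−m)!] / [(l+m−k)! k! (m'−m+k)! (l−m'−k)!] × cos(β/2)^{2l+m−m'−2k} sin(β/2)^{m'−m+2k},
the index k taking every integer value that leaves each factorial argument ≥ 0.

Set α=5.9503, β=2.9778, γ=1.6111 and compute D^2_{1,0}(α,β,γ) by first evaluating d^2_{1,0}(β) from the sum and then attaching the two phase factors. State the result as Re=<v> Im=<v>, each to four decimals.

Re=0.1862 Im=0.0644

D^2_{1,0}(5.9503,2.9778,1.6111) = e^{-i·1·5.9503}·d^2_{1,0}(2.9778)·e^{-i·0·1.6111}. Compute d first:
c=cos(2.9778/2)=0.081805, s=sin(2.9778/2)=0.996648; N=√[6·1·2·2]=4.898979
k: max(0,(0)−(1))=0 … min(2+(0),2−(1))=1
  k=0: (−1)^1·4.8990/(2)·0.0818^3·0.9966^1 = -0.001336
  k=1: (−1)^2·4.8990/(2)·0.0818^1·0.9966^3 = +0.198372
d^2_{1,0}(2.9778) = -0.001336 +0.198372 = +0.197036
Attach z-rotation phases: D = e^{-i(1)(5.9503)}·(+0.197036)·e^{-i(0)(1.6111)} = +0.186219+0.064386i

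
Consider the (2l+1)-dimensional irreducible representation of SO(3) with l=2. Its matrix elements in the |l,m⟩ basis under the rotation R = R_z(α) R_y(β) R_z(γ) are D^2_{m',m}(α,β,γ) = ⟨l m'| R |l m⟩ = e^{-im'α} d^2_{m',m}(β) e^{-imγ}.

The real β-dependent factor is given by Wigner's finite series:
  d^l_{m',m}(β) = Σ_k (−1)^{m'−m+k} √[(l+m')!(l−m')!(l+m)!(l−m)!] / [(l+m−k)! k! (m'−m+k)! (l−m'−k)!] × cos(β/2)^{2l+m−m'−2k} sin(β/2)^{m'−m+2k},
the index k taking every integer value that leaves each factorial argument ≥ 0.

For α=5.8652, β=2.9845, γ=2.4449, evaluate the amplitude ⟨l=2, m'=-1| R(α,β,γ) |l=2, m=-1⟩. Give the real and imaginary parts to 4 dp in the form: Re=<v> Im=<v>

Re=0.0081 Im=-0.0164

First d^2_{-1,-1}(β=2.9845), then the phase factors e^{-i(-1)α} and e^{-i(-1)γ}:
With c≡cos(β/2)=0.078466 and s≡sin(β/2)=0.996917, N=[1·6·1·6]^{1/2}=6.000000
k: max(0,(-1)−(-1))=0 … min(2+(-1),2−(-1))=1
  k=0: (−1)^0·6.0000/(6)·0.0785^4·0.9969^0 = +0.000038
  k=1: (−1)^1·6.0000/(2)·0.0785^2·0.9969^2 = -0.018357
d^2_{-1,-1}(2.9845) = +0.000038 -0.018357 = -0.018319
Attach z-rotation phases: D = e^{-i(-1)(5.8652)}·(-0.018319)·e^{-i(-1)(2.4449)} = +0.008069-0.016446i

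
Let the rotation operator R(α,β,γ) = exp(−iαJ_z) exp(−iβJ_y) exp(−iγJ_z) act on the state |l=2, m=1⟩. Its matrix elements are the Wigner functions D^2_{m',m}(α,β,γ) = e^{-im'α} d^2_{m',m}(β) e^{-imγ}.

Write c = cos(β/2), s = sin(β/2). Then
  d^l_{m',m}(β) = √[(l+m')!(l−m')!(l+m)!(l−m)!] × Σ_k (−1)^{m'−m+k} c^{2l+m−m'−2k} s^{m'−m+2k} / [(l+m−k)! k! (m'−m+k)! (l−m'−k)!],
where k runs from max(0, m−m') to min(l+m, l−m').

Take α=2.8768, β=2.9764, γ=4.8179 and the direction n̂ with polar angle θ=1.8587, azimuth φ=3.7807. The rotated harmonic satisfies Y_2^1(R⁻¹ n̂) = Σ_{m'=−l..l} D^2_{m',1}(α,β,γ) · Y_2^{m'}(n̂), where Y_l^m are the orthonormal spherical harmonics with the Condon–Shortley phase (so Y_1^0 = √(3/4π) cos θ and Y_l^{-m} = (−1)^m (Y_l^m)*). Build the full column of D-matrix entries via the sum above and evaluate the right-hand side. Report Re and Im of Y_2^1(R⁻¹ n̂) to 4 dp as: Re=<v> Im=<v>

Need the full column D^2_{m',1} for m'=−2..2 at α=2.8768, β=2.9764, γ=4.8179.
cos(β/2)=0.082502, sin(β/2)=0.996591
d^2_{-2,1}: single k=3 term ⇒ +0.163323;  D = +0.096892+0.131477i
d^2_{-1,1}: k∈[2..3] ⇒ +0.020281 -0.986433 = -0.966152;  D = +0.349649+0.900664i
d^2_{0,1}: k∈[1..2] ⇒ +0.001371 -0.200029 = -0.198658;  D = -0.020922-0.197553i
d^2_{1,1}: k∈[0..1] ⇒ +0.000046 -0.020281 = -0.020235;  D = -0.003209+0.019978i
d^2_{2,1}: single k=0 term ⇒ -0.001119;  D = +0.000461-0.001020i
Y_2^{m'}(θ=1.8587,φ=3.7807) and Σ D·Y over m':
  (+0.0969+0.1315i)·(+0.1024-0.3400i)  (+0.3496+0.9007i)·(+0.1688-0.1255i)  (-0.0209-0.1976i)·(-0.2391+0.0000i)  (-0.0032+0.0200i)·(-0.1688-0.1255i)  (+0.0005-0.0010i)·(+0.1024+0.3400i)
Y_2^1(R⁻¹ n̂) = +0.235099+0.133020i

Re=0.2351 Im=0.1330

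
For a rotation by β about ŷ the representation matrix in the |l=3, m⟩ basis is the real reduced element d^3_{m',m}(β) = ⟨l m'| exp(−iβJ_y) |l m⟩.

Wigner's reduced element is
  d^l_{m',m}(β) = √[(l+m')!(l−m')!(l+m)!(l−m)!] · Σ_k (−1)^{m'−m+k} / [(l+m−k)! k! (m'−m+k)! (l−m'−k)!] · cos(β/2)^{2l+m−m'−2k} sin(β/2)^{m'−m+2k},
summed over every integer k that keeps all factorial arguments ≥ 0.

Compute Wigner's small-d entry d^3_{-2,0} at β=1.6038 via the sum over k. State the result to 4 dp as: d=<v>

d=-0.0451

d^3_{-2,0}(β=1.6038) via Wigner's sum:
Half-angle: c=0.695342, s=0.718679. N=√(1·120·6·6)=65.726707
Admissible k: 2..3 (factorial args all ≥0)
  k=2: (−1)^0·65.7267/(12)·0.6953^4·0.7187^2 = +0.661340
  k=3: (−1)^1·65.7267/(12)·0.6953^2·0.7187^4 = -0.706475
d^3_{-2,0}(1.6038) = +0.661340 -0.706475 = -0.045135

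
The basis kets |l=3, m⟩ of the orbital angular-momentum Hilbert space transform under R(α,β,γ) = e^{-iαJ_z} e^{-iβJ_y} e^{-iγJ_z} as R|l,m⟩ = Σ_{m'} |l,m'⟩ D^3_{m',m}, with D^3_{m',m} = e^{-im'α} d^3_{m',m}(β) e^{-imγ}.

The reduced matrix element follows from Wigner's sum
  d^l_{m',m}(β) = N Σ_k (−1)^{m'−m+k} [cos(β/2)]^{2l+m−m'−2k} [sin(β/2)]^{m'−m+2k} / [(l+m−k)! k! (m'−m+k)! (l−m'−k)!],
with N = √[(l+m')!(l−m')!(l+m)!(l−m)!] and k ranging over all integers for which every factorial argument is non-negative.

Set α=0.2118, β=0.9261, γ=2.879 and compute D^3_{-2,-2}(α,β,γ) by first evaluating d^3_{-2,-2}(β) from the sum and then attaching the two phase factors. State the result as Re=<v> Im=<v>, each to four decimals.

First d^3_{-2,-2}(β=0.9261), then the phase factors e^{-i(-2)α} and e^{-i(-2)γ}:
c=cos(0.9261/2)=0.894694, s=sin(0.9261/2)=0.446679; N=√[1·120·1·120]=120.000000
Admissible k: 0..1 (factorial args all ≥0)
  k=0: (−1)^0·120.0000/(120)·0.8947^6·0.4467^0 = +0.512918
  k=1: (−1)^1·120.0000/(24)·0.8947^4·0.4467^2 = -0.639234
d^3_{-2,-2}(0.9261) = +0.512918 -0.639234 = -0.126316
Phases: e^{-i·(-2)·0.2118}=+0.911615+0.411045i, e^{-i·(-2)·2.879}=+0.865231-0.501373i ⇒ D=-0.125665+0.012810i

Re=-0.1257 Im=0.0128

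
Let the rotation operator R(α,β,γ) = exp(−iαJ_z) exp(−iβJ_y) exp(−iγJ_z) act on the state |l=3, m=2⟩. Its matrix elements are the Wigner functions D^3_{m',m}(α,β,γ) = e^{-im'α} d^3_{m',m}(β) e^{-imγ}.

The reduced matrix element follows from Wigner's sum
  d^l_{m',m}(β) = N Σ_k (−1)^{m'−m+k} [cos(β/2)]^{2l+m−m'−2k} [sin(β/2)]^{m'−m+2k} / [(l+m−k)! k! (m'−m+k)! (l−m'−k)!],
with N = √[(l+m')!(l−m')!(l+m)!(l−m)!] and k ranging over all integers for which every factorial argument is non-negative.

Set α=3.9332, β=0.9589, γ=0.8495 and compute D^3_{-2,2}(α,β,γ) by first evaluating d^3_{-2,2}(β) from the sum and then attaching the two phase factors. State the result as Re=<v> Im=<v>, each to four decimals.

D^3_{-2,2}(3.9332,0.9589,0.8495) = e^{-i·-2·3.9332}·d^3_{-2,2}(0.9589)·e^{-i·2·0.8495}. Compute d first:
Half-angle: c=0.887249, s=0.461291. N=√(1·120·120·1)=120.000000
The bounds max(0,m−m')=4 and min(l+m,l−m')=5 give 2 terms
  k=4: (−1)^0·120.0000/(24)·0.8872^2·0.4613^4 = +0.178222
  k=5: (−1)^1·120.0000/(120)·0.8872^0·0.4613^6 = -0.009635
d^3_{-2,2}(0.9589) = +0.178222 -0.009635 = +0.168587
Phases: e^{-i·(-2)·3.9332}=-0.012418+0.999923i, e^{-i·(2)·0.8495}=-0.127853-0.991793i ⇒ D=+0.167458-0.019476i

Re=0.1675 Im=-0.0195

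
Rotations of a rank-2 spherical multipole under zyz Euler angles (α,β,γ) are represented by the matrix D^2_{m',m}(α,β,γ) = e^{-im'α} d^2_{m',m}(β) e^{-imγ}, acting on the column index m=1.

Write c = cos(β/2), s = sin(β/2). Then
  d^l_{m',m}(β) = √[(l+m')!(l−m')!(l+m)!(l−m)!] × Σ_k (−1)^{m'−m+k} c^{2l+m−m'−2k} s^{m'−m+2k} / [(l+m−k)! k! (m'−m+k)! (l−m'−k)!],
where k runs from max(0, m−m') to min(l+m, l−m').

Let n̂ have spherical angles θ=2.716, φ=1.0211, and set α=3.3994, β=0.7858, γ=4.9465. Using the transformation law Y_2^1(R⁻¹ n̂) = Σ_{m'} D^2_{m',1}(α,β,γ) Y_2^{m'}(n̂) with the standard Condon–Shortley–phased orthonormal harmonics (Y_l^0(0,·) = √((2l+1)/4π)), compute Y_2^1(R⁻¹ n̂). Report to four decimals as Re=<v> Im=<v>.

Re=0.2497 Im=0.2347

Need the full column D^2_{m',1} for m'=−2..2 at α=3.3994, β=0.7858, γ=4.9465.
cos(β/2)=0.923803, sin(β/2)=0.382869
d^2_{-2,1}: single k=3 term ⇒ +0.103696;  D = -0.028807+0.099614i
d^2_{-1,1}: k∈[2..3] ⇒ +0.375301 -0.021488 = +0.353813;  D = +0.008383-0.353714i
d^2_{0,1}: k∈[1..2] ⇒ +0.739373 -0.127001 = +0.612372;  D = +0.142057+0.595667i
d^2_{1,1}: k∈[0..1] ⇒ +0.728311 -0.375301 = +0.353009;  D = -0.166733-0.311153i
d^2_{2,1}: single k=0 term ⇒ -0.603695;  D = -0.411381-0.441830i
Y_2^{m'}(θ=2.716,φ=1.0211) and Σ D·Y over m':
  (-0.0288+0.0996i)·(-0.0299-0.0587i)  (+0.0084-0.3537i)·(-0.1518+0.2477i)  (+0.1421+0.5957i)·(+0.4695+0.0000i)  (-0.1667-0.3112i)·(+0.1518+0.2477i)  (-0.4114-0.4418i)·(-0.0299+0.0587i)
Y_2^1(R⁻¹ n̂) = +0.249735+0.234694i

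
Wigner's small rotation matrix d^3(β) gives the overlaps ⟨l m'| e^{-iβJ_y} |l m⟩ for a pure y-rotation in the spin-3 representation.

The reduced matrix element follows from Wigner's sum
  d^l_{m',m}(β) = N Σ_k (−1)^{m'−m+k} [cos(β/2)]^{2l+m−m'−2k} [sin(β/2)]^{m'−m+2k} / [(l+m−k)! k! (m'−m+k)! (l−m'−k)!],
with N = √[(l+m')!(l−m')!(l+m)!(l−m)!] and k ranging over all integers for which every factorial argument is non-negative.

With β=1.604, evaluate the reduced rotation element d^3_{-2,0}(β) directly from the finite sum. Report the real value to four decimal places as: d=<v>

d^3_{-2,0}(β=1.604) via Wigner's sum:
With c≡cos(β/2)=0.695271 and s≡sin(β/2)=0.718748, N=[1·120·6·6]^{1/2}=65.726707
k∈{2,3} keeps every argument non-negative
  k=2: (−1)^0·65.7267/(12)·0.6953^4·0.7187^2 = +0.661195
  k=3: (−1)^1·65.7267/(12)·0.6953^2·0.7187^4 = -0.706602
d^3_{-2,0}(1.604) = +0.661195 -0.706602 = -0.045408

d=-0.0454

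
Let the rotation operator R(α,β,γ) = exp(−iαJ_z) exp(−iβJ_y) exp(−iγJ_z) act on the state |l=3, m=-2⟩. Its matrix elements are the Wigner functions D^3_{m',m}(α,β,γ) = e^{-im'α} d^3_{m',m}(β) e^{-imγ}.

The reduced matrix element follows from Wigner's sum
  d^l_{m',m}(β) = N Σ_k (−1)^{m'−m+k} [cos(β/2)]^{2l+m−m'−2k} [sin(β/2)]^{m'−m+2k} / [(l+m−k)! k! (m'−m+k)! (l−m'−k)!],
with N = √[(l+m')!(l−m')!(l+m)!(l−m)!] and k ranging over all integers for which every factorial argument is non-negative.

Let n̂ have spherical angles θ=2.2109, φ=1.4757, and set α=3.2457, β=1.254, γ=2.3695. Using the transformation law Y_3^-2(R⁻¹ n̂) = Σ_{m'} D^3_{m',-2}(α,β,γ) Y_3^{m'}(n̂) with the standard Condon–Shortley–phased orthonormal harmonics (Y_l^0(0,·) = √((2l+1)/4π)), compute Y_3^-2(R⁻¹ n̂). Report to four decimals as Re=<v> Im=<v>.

Re=-0.2772 Im=-0.1278

Need the full column D^3_{m',-2} for m'=−3..3 at α=3.2457, β=1.254, γ=2.3695.
cos(β/2)=0.809791, sin(β/2)=0.586718
d^3_{-3,-2}: single k=1 term ⇒ +0.500461;  D = -0.166394+0.471990i
d^3_{-2,-2}: k∈[0..1] ⇒ +0.281993 -0.740153 = -0.458159;  D = -0.106602+0.445585i
d^3_{-1,-2}: k∈[0..1] ⇒ -0.646093 +0.678325 = +0.032232;  D = -0.004201+0.031957i
d^3_{0,-2}: k∈[0..1] ⇒ +0.810797 -0.425622 = +0.385174;  D = +0.010249-0.385038i
d^3_{1,-2}: k∈[0..1] ⇒ -0.678325 +0.178041 = -0.500284;  D = -0.038731-0.498782i
d^3_{2,-2}: k∈[0..1] ⇒ +0.388538 -0.040792 = +0.347746;  D = -0.062805-0.342028i
d^3_{3,-2}: single k=0 term ⇒ -0.137910;  D = -0.038869-0.132319i
Y_3^{m'}(θ=2.2109,φ=1.4757) and Σ D·Y over m':
  (-0.1664+0.4720i)·(-0.0606+0.2066i)  (-0.1066+0.4456i)·(+0.3856+0.0742i)  (-0.0042+0.0320i)·(+0.0193-0.2022i)  (+0.0102-0.3850i)·(+0.2711+0.0000i)  (-0.0387-0.4988i)·(-0.0193-0.2022i)  (-0.0628-0.3420i)·(+0.3856-0.0742i)  (-0.0389-0.1323i)·(+0.0606+0.2066i)
Y_3^-2(R⁻¹ n̂) = -0.277174-0.127793i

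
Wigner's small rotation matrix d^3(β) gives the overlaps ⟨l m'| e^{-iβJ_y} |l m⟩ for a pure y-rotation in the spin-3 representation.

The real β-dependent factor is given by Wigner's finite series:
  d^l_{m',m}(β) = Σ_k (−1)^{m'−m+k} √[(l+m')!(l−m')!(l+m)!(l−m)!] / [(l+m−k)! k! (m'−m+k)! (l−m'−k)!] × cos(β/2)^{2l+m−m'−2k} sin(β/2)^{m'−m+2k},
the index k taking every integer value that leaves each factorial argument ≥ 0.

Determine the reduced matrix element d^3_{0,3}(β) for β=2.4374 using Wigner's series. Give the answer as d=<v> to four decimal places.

d=0.1517

d^3_{0,3}(β=2.4374) via Wigner's sum:
With c≡cos(β/2)=0.344866 and s≡sin(β/2)=0.938652, N=[6·6·720·1]^{1/2}=160.996894
Admissible k: 3..3 (factorial args all ≥0)
  k=3: (−1)^0·160.9969/(36)·0.3449^3·0.9387^3 = +0.151698
d^3_{0,3}(2.4374) = +0.151698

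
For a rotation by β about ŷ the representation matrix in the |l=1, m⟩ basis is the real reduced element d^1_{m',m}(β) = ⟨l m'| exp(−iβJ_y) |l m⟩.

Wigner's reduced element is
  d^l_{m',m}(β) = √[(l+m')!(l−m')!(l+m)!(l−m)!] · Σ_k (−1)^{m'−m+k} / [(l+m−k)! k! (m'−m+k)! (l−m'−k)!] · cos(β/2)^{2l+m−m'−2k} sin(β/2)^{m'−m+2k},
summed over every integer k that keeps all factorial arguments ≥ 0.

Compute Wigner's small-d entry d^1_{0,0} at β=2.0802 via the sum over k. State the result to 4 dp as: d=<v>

d=-0.4877

d^1_{0,0}(β=2.0802) via Wigner's sum:
c=cos(2.0802/2)=0.506134, s=sin(2.0802/2)=0.862455; N=√[1·1·1·1]=1.000000
k: max(0,(0)−(0))=0 … min(1+(0),1−(0))=1
  k=0: (−1)^0·1.0000/(1)·0.5061^2·0.8625^0 = +0.256172
  k=1: (−1)^1·1.0000/(1)·0.5061^0·0.8625^2 = -0.743828
d^1_{0,0}(2.0802) = +0.256172 -0.743828 = -0.487657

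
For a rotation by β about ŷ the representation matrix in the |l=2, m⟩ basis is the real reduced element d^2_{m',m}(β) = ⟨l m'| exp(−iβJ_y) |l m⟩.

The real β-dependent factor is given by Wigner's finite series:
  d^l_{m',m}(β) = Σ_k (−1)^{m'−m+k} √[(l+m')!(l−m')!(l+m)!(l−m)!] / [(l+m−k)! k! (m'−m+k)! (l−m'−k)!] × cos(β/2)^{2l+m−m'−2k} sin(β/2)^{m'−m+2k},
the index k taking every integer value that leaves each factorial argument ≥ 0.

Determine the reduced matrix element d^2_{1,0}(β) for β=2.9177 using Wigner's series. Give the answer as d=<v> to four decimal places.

d=0.2651

d^2_{1,0}(β=2.9177) via Wigner's sum:
c=cos(2.9177/2)=0.111713, s=sin(2.9177/2)=0.993741; N=√[6·1·2·2]=4.898979
k∈{0,1} keeps every argument non-negative
  k=0: (−1)^1·4.8990/(2)·0.1117^3·0.9937^1 = -0.003394
  k=1: (−1)^2·4.8990/(2)·0.1117^1·0.9937^3 = +0.268533
d^2_{1,0}(2.9177) = -0.003394 +0.268533 = +0.265139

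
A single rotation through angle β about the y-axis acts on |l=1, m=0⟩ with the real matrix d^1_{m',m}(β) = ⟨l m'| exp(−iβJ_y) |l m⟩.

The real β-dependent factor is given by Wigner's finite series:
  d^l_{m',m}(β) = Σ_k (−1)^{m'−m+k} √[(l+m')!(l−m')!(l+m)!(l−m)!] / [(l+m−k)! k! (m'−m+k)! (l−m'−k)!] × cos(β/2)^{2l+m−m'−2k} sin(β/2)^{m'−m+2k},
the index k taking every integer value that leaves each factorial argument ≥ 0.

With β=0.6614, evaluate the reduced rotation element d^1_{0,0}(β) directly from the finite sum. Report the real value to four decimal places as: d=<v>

d=0.7891

d^1_{0,0}(β=0.6614) via Wigner's sum:
c=cos(0.6614/2)=0.945815, s=sin(0.6614/2)=0.324705; N=√[1·1·1·1]=1.000000
The bounds max(0,m−m')=0 and min(l+m,l−m')=1 give 2 terms
  k=0: (−1)^0·1.0000/(1)·0.9458^2·0.3247^0 = +0.894567
  k=1: (−1)^1·1.0000/(1)·0.9458^0·0.3247^2 = -0.105433
d^1_{0,0}(0.6614) = +0.894567 -0.105433 = +0.789133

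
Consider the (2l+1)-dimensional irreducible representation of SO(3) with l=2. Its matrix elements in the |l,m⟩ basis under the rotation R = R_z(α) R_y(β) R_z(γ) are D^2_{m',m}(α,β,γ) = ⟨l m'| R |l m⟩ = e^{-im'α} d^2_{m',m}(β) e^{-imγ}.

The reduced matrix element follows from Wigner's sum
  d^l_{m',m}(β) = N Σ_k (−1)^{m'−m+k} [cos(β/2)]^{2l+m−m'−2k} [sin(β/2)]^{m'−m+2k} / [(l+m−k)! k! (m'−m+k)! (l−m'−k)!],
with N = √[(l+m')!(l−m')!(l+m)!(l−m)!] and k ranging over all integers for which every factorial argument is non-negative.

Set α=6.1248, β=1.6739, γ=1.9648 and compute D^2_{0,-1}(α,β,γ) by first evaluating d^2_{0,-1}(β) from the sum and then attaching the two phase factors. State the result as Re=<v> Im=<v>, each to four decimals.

Re=-0.0481 Im=0.1158

Split into d^2_{0,-1}(β=1.6739) × two z-phases.
Half-angle: c=0.669731, s=0.742604. N=√(2·2·1·6)=4.898979
Admissible k: 0..1 (factorial args all ≥0)
  k=0: (−1)^1·4.8990/(2)·0.6697^3·0.7426^1 = -0.546429
  k=1: (−1)^2·4.8990/(2)·0.6697^1·0.7426^3 = +0.671812
d^2_{0,-1}(1.6739) = -0.546429 +0.671812 = +0.125383
Attach z-rotation phases: D = e^{-i(0)(6.1248)}·(+0.125383)·e^{-i(-1)(1.9648)} = -0.048133+0.115776i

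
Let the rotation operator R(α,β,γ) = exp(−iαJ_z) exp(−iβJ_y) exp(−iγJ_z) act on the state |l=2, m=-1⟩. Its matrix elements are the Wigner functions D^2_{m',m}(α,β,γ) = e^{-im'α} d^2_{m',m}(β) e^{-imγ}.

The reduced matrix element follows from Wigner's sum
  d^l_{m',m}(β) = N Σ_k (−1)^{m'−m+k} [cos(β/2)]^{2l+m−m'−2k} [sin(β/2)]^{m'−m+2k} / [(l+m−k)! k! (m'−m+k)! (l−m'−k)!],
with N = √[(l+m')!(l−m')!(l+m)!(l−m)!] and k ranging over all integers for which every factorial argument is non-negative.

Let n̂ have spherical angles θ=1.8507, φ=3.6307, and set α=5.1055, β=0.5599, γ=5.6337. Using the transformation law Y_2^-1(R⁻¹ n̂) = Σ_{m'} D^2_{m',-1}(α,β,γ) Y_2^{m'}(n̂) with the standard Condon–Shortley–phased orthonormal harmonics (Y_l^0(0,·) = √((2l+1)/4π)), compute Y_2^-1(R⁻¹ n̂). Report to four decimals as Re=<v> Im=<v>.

Re=-0.1084 Im=-0.0895

Need the full column D^2_{m',-1} for m'=−2..2 at α=5.1055, β=0.5599, γ=5.6337.
cos(β/2)=0.961069, sin(β/2)=0.276308
d^2_{-2,-1}: single k=1 term ⇒ +0.490554;  D = -0.485975-0.066868i
d^2_{-1,-1}: k∈[0..1] ⇒ +0.853137 -0.211552 = +0.641585;  D = -0.162690-0.620616i
d^2_{0,-1}: k∈[0..1] ⇒ -0.600804 +0.049660 = -0.551143;  D = -0.438928+0.333319i
d^2_{1,-1}: k∈[0..1] ⇒ +0.211552 -0.005829 = +0.205723;  D = +0.177686+0.103680i
d^2_{2,-1}: single k=0 term ⇒ -0.040547;  D = +0.005461-0.040178i
Y_2^{m'}(θ=1.8507,φ=3.6307) and Σ D·Y over m':
  (-0.4860-0.0669i)·(+0.1993-0.2960i)  (-0.1627-0.6206i)·(+0.1811-0.0964i)  (-0.4389+0.3333i)·(-0.2432+0.0000i)  (+0.1777+0.1037i)·(-0.1811-0.0964i)  (+0.0055-0.0402i)·(+0.1993+0.2960i)
Y_2^-1(R⁻¹ n̂) = -0.108365-0.089535i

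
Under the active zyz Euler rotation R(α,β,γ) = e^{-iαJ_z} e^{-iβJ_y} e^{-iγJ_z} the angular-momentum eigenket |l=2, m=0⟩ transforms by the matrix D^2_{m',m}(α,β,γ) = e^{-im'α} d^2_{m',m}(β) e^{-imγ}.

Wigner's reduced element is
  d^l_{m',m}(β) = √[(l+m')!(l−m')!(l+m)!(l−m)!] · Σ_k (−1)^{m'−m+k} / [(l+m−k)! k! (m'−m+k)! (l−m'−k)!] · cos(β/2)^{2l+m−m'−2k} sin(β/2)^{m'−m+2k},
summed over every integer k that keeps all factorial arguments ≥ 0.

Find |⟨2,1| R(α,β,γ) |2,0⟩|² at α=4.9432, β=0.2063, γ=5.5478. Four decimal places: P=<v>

P=0.0603

D^2_{1,0}(4.9432,0.2063,5.5478) = e^{-i·1·4.9432}·d^2_{1,0}(0.2063)·e^{-i·0·5.5478}. Compute d first:
With c≡cos(β/2)=0.994685 and s≡sin(β/2)=0.102967, N=[6·1·2·2]^{1/2}=4.898979
The bounds max(0,m−m')=0 and min(l+m,l−m')=1 give 2 terms
  k=0: (−1)^1·4.8990/(2)·0.9947^3·0.1030^1 = -0.248217
  k=1: (−1)^2·4.8990/(2)·0.9947^1·0.1030^3 = +0.002660
d^2_{1,0}(0.2063) = -0.248217 +0.002660 = -0.245557
|D^2_{1,0}|² = |d^2_{1,0}(β)|² = (-0.245557)² = 0.060298 (the z-rotation phases have unit modulus)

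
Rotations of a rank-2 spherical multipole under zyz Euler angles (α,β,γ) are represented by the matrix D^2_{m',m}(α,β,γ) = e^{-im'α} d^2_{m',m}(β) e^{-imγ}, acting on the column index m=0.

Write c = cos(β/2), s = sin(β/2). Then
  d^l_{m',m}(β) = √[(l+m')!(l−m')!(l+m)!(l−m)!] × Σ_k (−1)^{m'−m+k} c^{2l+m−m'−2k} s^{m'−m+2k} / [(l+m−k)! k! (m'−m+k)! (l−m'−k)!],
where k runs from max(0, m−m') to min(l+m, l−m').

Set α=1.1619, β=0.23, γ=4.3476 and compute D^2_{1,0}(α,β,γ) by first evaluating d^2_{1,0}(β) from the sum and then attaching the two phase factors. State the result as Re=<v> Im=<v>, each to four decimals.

Split into d^2_{1,0}(β=0.23) × two z-phases.
With c≡cos(β/2)=0.993395 and s≡sin(β/2)=0.114747, N=[6·1·2·2]^{1/2}=4.898979
Admissible k: 0..1 (factorial args all ≥0)
  k=0: (−1)^1·4.8990/(2)·0.9934^3·0.1147^1 = -0.275538
  k=1: (−1)^2·4.8990/(2)·0.9934^1·0.1147^3 = +0.003676
d^2_{1,0}(0.23) = -0.275538 +0.003676 = -0.271862
Phases: e^{-i·(1)·1.1619}=+0.397597-0.917560i, e^{-i·(0)·4.3476}=+1.000000+0.000000i ⇒ D=-0.108091+0.249449i

Re=-0.1081 Im=0.2494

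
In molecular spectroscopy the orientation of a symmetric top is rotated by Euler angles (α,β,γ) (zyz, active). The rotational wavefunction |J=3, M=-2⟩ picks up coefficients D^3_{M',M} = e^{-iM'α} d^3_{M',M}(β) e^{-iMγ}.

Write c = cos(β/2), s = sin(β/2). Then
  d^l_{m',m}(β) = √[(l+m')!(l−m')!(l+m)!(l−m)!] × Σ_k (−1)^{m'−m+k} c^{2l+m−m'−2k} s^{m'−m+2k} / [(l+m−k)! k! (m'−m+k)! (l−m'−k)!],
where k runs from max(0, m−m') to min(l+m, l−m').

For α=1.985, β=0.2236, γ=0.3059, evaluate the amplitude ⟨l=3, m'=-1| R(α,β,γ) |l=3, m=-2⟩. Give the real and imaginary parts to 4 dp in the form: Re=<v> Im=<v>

D^3_{-1,-2}(1.985,0.2236,0.3059) = e^{-i·-1·1.985}·d^3_{-1,-2}(0.2236)·e^{-i·-2·0.3059}. Compute d first:
Half-angle: c=0.993757, s=0.111567. N=√(2·24·1·120)=75.894664
Admissible k: 0..1 (factorial args all ≥0)
  k=0: (−1)^1·75.8947/(24)·0.9938^5·0.1116^1 = -0.341930
  k=1: (−1)^2·75.8947/(12)·0.9938^3·0.1116^3 = +0.008619
d^3_{-1,-2}(0.2236) = -0.341930 +0.008619 = -0.333311
Phases: e^{-i·(-1)·1.985}=-0.402461+0.915437i, e^{-i·(-2)·0.3059}=+0.818616+0.574342i ⇒ D=+0.285059-0.172735i

Re=0.2851 Im=-0.1727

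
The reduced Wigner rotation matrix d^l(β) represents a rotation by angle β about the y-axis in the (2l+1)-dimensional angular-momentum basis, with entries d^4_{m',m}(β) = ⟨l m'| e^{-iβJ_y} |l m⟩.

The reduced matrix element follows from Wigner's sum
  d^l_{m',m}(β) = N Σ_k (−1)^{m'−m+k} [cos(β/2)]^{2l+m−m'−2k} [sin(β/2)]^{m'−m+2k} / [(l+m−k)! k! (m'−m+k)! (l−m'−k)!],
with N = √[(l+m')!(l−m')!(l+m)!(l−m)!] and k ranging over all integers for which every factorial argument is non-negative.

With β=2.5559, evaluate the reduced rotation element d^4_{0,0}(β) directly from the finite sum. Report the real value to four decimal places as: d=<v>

d=-0.1193

d^4_{0,0}(β=2.5559) via Wigner's sum:
c=cos(2.5559/2)=0.288679, s=sin(2.5559/2)=0.957426; N=√[24·24·24·24]=576.000000
k: max(0,(0)−(0))=0 … min(4+(0),4−(0))=4
  k=0: (−1)^0·576.0000/(576)·0.2887^8·0.9574^0 = +0.000048
  k=1: (−1)^1·576.0000/(36)·0.2887^6·0.9574^2 = -0.008488
  k=2: (−1)^2·576.0000/(16)·0.2887^4·0.9574^4 = +0.210078
  k=3: (−1)^3·576.0000/(36)·0.2887^2·0.9574^6 = -1.027024
  k=4: (−1)^4·576.0000/(576)·0.2887^0·0.9574^8 = +0.706061
d^4_{0,0}(2.5559) = +0.000048 -0.008488 +0.210078 -1.027024 +0.706061 = -0.119325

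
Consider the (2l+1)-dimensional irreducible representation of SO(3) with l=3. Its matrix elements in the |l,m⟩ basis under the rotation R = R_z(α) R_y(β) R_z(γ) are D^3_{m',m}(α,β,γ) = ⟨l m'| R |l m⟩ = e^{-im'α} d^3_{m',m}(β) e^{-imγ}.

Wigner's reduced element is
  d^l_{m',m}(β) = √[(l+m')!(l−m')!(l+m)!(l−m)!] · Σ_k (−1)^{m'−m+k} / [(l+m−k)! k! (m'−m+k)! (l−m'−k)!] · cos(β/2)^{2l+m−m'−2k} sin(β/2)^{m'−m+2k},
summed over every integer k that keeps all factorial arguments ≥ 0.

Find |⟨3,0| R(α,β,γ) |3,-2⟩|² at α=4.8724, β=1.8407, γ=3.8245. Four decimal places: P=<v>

P=0.1150

First d^3_{0,-2}(β=1.8407), then the phase factors e^{-i(0)α} and e^{-i(-2)γ}:
c=cos(1.8407/2)=0.605542, s=sin(1.8407/2)=0.795814; N=√[6·6·1·120]=65.726707
Admissible k: 0..1 (factorial args all ≥0)
  k=0: (−1)^2·65.7267/(12)·0.6055^4·0.7958^2 = +0.466401
  k=1: (−1)^3·65.7267/(12)·0.6055^2·0.7958^4 = -0.805553
d^3_{0,-2}(1.8407) = +0.466401 -0.805553 = -0.339152
|D^3_{0,-2}|² = |d^3_{0,-2}(β)|² = (-0.339152)² = 0.115024 (the z-rotation phases have unit modulus)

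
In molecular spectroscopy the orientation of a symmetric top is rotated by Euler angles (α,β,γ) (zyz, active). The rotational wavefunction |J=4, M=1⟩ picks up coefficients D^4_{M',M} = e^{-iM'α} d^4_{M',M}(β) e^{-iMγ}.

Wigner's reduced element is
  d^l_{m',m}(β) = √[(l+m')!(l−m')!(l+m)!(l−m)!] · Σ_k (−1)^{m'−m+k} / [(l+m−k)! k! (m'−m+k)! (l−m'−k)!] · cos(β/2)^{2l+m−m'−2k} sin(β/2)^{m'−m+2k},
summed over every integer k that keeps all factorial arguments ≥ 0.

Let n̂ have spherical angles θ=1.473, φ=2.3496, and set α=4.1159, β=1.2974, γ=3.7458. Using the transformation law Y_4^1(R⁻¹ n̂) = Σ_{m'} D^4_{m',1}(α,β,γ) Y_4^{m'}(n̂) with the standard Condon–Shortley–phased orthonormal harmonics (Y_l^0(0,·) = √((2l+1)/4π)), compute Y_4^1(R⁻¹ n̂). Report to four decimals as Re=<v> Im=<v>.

Re=-0.1439 Im=-0.1536

Need the full column D^4_{m',1} for m'=−4..4 at α=4.1159, β=1.2974, γ=3.7458.
cos(β/2)=0.796870, sin(β/2)=0.604151
d^4_{-4,1}: single k=5 term ⇒ +0.304778;  D = +0.301290+0.045976i
d^4_{-3,1}: k∈[4..5] ⇒ +0.710642 -0.245086 = +0.465556;  D = -0.316631+0.341302i
d^4_{-2,1}: k∈[3..5] ⇒ +1.002048 -0.863965 +0.099321 = +0.237405;  D = -0.053288-0.231347i
d^4_{-1,1}: k∈[2..5] ⇒ +0.934578 -1.611584 +0.463168 -0.017749 = -0.231586;  D = -0.215906-0.083767i
d^4_{0,1}: k∈[1..4] ⇒ +0.551280 -1.901252 +1.092838 -0.104694 = -0.361828;  D = +0.297767-0.205558i
d^4_{1,1}: k∈[0..3] ⇒ +0.162592 -1.401867 +1.611584 -0.308779 = +0.063530;  D = -0.000490-0.063528i
d^4_{2,1}: k∈[0..2] ⇒ -0.522990 +1.503072 -0.575976 = +0.404105;  D = +0.336064+0.224415i
d^4_{3,1}: k∈[0..1] ⇒ +0.741798 -0.710642 = +0.031156;  D = -0.028869+0.011717i
d^4_{4,1}: single k=0 term ⇒ -0.530234;  D = -0.111026+0.518480i
Y_4^{m'}(θ=1.473,φ=2.3496) and Σ D·Y over m':
  (+0.3013+0.0460i)·(-0.4340-0.0115i)  (-0.3166+0.3413i)·(+0.0869-0.0835i)  (-0.0533-0.2313i)·(+0.0041-0.3092i)  (-0.2159-0.0838i)·(+0.0947+0.0960i)  (+0.2978-0.2056i)·(+0.2874+0.0000i)  (-0.0005-0.0635i)·(-0.0947+0.0960i)  (+0.3361+0.2244i)·(+0.0041+0.3092i)  (-0.0289+0.0117i)·(-0.0869-0.0835i)  (-0.1110+0.5185i)·(-0.4340+0.0115i)
Y_4^1(R⁻¹ n̂) = -0.143948-0.153630i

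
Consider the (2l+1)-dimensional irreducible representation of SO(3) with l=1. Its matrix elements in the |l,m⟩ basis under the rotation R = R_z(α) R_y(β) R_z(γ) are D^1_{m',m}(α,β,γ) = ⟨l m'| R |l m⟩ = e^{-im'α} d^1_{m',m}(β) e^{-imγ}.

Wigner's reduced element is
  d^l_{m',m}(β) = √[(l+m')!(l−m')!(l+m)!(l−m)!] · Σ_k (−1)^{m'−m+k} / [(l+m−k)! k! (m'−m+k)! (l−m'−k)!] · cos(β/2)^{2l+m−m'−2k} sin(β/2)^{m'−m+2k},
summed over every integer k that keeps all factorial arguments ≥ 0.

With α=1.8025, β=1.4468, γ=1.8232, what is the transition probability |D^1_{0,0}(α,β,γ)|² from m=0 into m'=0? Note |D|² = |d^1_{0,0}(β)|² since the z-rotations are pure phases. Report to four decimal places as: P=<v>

P=0.0153

First d^1_{0,0}(β=1.4468), then the phase factors e^{-i(0)α} and e^{-i(0)γ}:
Half-angle: c=0.749559, s=0.661937. N=√(1·1·1·1)=1.000000
Admissible k: 0..1 (factorial args all ≥0)
  k=0: (−1)^0·1.0000/(1)·0.7496^2·0.6619^0 = +0.561839
  k=1: (−1)^1·1.0000/(1)·0.7496^0·0.6619^2 = -0.438161
d^1_{0,0}(1.4468) = +0.561839 -0.438161 = +0.123679
|D^1_{0,0}|² = |d^1_{0,0}(β)|² = (+0.123679)² = 0.015296 (the z-rotation phases have unit modulus)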